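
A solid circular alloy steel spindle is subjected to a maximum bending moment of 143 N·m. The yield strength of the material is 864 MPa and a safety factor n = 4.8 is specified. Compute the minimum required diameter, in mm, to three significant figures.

d = 20.1 mm

σ_allow = 864/4.8 = 180.0 MPa.
For a solid circular section σ = 32M/(πd³), so d³ = 32M/(π σ_allow) = 32×143000/(π×180.0) = 8092 mm³.
d = 20.08 mm.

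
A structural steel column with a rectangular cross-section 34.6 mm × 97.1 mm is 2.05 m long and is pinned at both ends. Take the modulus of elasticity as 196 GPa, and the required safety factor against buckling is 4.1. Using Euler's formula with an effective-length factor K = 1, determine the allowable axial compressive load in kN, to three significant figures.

P_allow = 37.6 kN

Buckling occurs about the weak axis: I_min = h·b³/12 = 97.1×34.6³/12 = 335200 mm⁴ (b = 34.6 mm is the smaller dimension).
Effective length L_e = KL = 1×2.05 m = 2050 mm.
Euler critical load P_cr = π²EI/L_e² = π²×196000×335200/2050² = 154300 N.
P_allow = P_cr/n = 154300/4.1 = 37630 N.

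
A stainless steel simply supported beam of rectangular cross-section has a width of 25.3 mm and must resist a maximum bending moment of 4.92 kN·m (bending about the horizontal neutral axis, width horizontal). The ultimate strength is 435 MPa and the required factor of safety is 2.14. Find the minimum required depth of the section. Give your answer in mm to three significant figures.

h = 75.8 mm

σ_allow = 435/2.14 = 203.3 MPa.
For a rectangular section σ = 6M/(bh²), so h² = 6M/(b σ_allow) = 6×4920000/(25.3×203.3) = 5740 mm².
h = 75.76 mm.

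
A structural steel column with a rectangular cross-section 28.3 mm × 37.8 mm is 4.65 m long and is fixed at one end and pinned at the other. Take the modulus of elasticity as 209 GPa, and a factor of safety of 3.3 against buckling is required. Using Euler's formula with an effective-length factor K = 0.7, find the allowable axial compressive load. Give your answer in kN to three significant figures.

P_allow = 4.21 kN

Buckling occurs about the weak axis: I_min = h·b³/12 = 37.8×28.3³/12 = 71400 mm⁴ (b = 28.3 mm is the smaller dimension).
Effective length L_e = KL = 0.7×4.65 m = 3255 mm.
Euler critical load P_cr = π²EI/L_e² = π²×209000×71400/3255² = 13900 N.
P_allow = P_cr/n = 13900/3.3 = 4212 N.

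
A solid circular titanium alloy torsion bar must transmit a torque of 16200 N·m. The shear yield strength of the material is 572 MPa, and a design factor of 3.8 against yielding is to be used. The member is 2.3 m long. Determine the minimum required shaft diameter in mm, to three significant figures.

d = 81.8 mm

Allowable shear stress τ_allow = 572/3.8 = 150.5 MPa.
For a solid shaft τ = 16T/(πd³), so d³ = 16T/(π τ_allow) = 16×1.6200×10^7/(π×150.5) = 548100 mm³.
d = (548100)^(1/3) = 81.84 mm.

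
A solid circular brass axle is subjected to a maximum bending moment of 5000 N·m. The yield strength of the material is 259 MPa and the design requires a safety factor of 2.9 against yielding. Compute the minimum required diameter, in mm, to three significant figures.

d = 82.9 mm

σ_allow = 259/2.9 = 89.31 MPa.
For a solid circular section σ = 32M/(πd³), so d³ = 32M/(π σ_allow) = 32×5000000/(π×89.31) = 570300 mm³.
d = 82.93 mm.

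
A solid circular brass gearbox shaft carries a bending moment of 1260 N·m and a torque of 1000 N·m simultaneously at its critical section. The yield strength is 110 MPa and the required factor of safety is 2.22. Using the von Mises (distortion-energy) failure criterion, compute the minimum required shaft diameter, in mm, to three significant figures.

d = 68.0 mm

σ_allow = σ_y/n = 110/2.22 = 49.55 MPa.
For a solid shaft σ_b = 32M/(πd³) and τ = 16T/(πd³), so the von Mises stress is σ' = (16/πd³)·√(4M²+3T²).
√(4M²+3T²) = √(4×(1.260×10^6)² + 3×(1.000×10^6)²) = 3.058×10^6 N·mm.
d³ = 16×3.058×10^6/(π×49.55) = 314300 mm³.
d = 67.99 mm.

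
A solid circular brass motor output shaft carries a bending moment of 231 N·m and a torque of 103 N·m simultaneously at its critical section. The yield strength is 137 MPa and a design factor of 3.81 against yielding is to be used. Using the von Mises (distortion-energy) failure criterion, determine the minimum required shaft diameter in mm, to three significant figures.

d = 41.2 mm

σ_allow = σ_y/n = 137/3.81 = 35.96 MPa.
For a solid shaft σ_b = 32M/(πd³) and τ = 16T/(πd³), so the von Mises stress is σ' = (16/πd³)·√(4M²+3T²).
√(4M²+3T²) = √(4×(231000)² + 3×(103000)²) = 495200 N·mm.
d³ = 16×495200/(π×35.96) = 70150 mm³.
d = 41.24 mm.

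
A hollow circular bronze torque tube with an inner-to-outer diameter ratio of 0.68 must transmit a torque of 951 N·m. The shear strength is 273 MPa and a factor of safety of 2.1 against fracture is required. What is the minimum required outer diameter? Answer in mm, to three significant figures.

τ_allow = 273/2.1 = 130.0 MPa.
For a hollow shaft τ = 16T/[πd_o³(1−k⁴)] with k = 0.68, so 1−k⁴ = 0.7862.
d_o³ = 16T/[π τ_allow (1−k⁴)] = 16×951000/(π×130.0×0.7862) = 47390 mm³.
d_o = 36.19 mm.

d_o = 36.2 mm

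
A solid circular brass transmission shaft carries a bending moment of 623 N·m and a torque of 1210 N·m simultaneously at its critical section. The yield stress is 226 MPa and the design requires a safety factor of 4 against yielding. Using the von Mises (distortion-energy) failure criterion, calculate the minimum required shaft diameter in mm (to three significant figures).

σ_allow = σ_y/n = 226/4 = 56.50 MPa.
For a solid shaft σ_b = 32M/(πd³) and τ = 16T/(πd³), so the von Mises stress is σ' = (16/πd³)·√(4M²+3T²).
√(4M²+3T²) = √(4×(623000)² + 3×(1.210×10^6)²) = 2.438×10^6 N·mm.
d³ = 16×2.438×10^6/(π×56.50) = 219800 mm³.
d = 60.35 mm.

d = 60.3 mm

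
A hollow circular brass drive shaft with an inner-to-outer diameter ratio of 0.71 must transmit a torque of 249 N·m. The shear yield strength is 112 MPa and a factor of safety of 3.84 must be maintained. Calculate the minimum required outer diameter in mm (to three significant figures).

d_o = 38.8 mm

τ_allow = 112/3.84 = 29.17 MPa.
For a hollow shaft τ = 16T/[πd_o³(1−k⁴)] with k = 0.71, so 1−k⁴ = 0.7459.
d_o³ = 16T/[π τ_allow (1−k⁴)] = 16×249000/(π×29.17×0.7459) = 58290 mm³.
d_o = 38.77 mm.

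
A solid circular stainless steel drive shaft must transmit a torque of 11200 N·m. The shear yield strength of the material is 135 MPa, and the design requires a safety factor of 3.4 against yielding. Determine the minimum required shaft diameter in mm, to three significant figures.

d = 113 mm

Allowable shear stress τ_allow = 135/3.4 = 39.71 MPa.
For a solid shaft τ = 16T/(πd³), so d³ = 16T/(π τ_allow) = 16×1.1200×10^7/(π×39.71) = 1.437×10^6 mm³.
d = (1.437×10^6)^(1/3) = 112.8 mm.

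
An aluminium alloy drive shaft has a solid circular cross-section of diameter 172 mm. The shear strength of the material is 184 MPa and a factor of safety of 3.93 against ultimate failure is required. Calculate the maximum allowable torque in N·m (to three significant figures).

T_allow = 46800 N·m

τ_allow = 184/3.93 = 46.82 MPa.
For a solid shaft T_allow = τ_allow·πd³/16; πd³/16 = π×172³/16 = 999100 mm³.
T_allow = 46.82×999100 = 4.678×10^7 N·mm = 46780 N·m.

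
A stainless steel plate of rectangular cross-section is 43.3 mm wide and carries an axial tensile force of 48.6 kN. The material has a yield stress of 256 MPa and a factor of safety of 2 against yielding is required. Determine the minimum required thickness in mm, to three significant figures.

σ_allow = 256/2 = 128.0 MPa.
Required area A = F/σ_allow = 48600/128.0 = 379.7 mm².
t = A/w = 379.7/43.3 = 8.769 mm.

t = 8.77 mm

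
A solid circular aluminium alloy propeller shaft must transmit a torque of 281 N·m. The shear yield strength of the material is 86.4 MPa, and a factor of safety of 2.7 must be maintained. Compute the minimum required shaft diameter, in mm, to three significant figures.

d = 35.5 mm

Allowable shear stress τ_allow = 86.4/2.7 = 32.00 MPa.
For a solid shaft τ = 16T/(πd³), so d³ = 16T/(π τ_allow) = 16×281000/(π×32.00) = 44720 mm³.
d = (44720)^(1/3) = 35.50 mm.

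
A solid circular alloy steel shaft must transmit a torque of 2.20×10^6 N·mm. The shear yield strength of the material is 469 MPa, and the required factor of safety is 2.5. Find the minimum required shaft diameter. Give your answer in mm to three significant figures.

d = 39.1 mm

Allowable shear stress τ_allow = 469/2.5 = 187.6 MPa.
For a solid shaft τ = 16T/(πd³), so d³ = 16T/(π τ_allow) = 16×2200000/(π×187.6) = 59730 mm³.
d = (59730)^(1/3) = 39.09 mm.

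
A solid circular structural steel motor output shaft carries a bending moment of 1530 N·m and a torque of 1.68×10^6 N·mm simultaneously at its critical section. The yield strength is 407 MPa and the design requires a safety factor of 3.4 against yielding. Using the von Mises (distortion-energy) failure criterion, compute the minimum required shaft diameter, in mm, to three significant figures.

σ_allow = σ_y/n = 407/3.4 = 119.7 MPa.
For a solid shaft σ_b = 32M/(πd³) and τ = 16T/(πd³), so the von Mises stress is σ' = (16/πd³)·√(4M²+3T²).
√(4M²+3T²) = √(4×(1.530×10^6)² + 3×(1.680×10^6)²) = 4.223×10^6 N·mm.
d³ = 16×4.223×10^6/(π×119.7) = 179700 mm³.
d = 56.43 mm.

d = 56.4 mm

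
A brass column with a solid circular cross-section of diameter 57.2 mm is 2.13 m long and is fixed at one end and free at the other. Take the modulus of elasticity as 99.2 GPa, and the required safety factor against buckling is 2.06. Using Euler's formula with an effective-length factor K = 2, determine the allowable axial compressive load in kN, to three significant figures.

P_allow = 13.8 kN

I = πd⁴/64 = π×57.2⁴/64 = 525500 mm⁴.
Effective length L_e = KL = 2×2.13 m = 4260 mm.
Euler critical load P_cr = π²EI/L_e² = π²×99200×525500/4260² = 28350 N.
P_allow = P_cr/n = 28350/2.06 = 13760 N.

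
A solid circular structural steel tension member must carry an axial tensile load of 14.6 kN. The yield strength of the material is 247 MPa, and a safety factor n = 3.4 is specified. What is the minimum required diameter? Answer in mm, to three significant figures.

d = 16.0 mm

Allowable stress σ_allow = 247/3.4 = 72.65 MPa.
Required area A = F/σ_allow = 14600/72.65 = 201.0 mm².
A = πd²/4 → d = √(4A/π) = 16.00 mm.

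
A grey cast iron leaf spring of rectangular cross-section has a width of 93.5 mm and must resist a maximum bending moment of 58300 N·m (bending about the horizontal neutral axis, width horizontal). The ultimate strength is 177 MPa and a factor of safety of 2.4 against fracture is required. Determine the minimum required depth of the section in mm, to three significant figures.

h = 225 mm

σ_allow = 177/2.4 = 73.75 MPa.
For a rectangular section σ = 6M/(bh²), so h² = 6M/(b σ_allow) = 6×5.8300×10^7/(93.5×73.75) = 50730 mm².
h = 225.2 mm.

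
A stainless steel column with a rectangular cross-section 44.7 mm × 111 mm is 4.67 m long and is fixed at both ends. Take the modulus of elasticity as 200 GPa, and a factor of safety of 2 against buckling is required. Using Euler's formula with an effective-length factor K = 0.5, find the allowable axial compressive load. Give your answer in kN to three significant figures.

Buckling occurs about the weak axis: I_min = h·b³/12 = 111×44.7³/12 = 826200 mm⁴ (b = 44.7 mm is the smaller dimension).
Effective length L_e = KL = 0.5×4.67 m = 2335 mm.
Euler critical load P_cr = π²EI/L_e² = π²×200000×826200/2335² = 299100 N.
P_allow = P_cr/n = 299100/2 = 149600 N.

P_allow = 150 kN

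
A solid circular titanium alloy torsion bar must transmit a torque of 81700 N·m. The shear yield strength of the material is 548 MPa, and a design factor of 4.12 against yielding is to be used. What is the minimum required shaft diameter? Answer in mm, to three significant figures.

d = 146 mm

Allowable shear stress τ_allow = 548/4.12 = 133.0 MPa.
For a solid shaft τ = 16T/(πd³), so d³ = 16T/(π τ_allow) = 16×8.1700×10^7/(π×133.0) = 3.128×10^6 mm³.
d = (3.128×10^6)^(1/3) = 146.3 mm.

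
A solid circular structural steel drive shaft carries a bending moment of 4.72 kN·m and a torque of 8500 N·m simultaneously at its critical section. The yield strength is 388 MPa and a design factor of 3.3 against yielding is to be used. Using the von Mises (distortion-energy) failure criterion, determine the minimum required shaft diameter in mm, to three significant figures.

d = 91.2 mm

σ_allow = σ_y/n = 388/3.3 = 117.6 MPa.
For a solid shaft σ_b = 32M/(πd³) and τ = 16T/(πd³), so the von Mises stress is σ' = (16/πd³)·√(4M²+3T²).
√(4M²+3T²) = √(4×(4.720×10^6)² + 3×(8.500×10^6)²) = 1.749×10^7 N·mm.
d³ = 16×1.749×10^7/(π×117.6) = 757600 mm³.
d = 91.16 mm.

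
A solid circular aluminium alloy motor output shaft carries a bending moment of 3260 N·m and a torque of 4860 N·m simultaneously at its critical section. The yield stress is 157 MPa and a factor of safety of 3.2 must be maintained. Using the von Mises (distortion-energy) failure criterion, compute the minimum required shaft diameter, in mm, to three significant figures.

σ_allow = σ_y/n = 157/3.2 = 49.06 MPa.
For a solid shaft σ_b = 32M/(πd³) and τ = 16T/(πd³), so the von Mises stress is σ' = (16/πd³)·√(4M²+3T²).
√(4M²+3T²) = √(4×(3.260×10^6)² + 3×(4.860×10^6)²) = 1.065×10^7 N·mm.
d³ = 16×1.065×10^7/(π×49.06) = 1.105×10^6 mm³.
d = 103.4 mm.

d = 103 mm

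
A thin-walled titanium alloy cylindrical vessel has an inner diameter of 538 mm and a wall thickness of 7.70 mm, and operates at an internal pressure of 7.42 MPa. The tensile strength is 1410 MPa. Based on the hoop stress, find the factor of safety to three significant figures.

σ_h = pD/(2t) = 7.42×538/(2×7.70) = 259.2 MPa.
n = 1410/259.2 = 5.439.

n = 5.44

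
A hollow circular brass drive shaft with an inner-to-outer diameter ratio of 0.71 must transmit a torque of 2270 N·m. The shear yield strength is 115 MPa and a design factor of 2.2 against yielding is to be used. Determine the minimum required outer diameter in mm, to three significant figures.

d_o = 66.7 mm

τ_allow = 115/2.2 = 52.27 MPa.
For a hollow shaft τ = 16T/[πd_o³(1−k⁴)] with k = 0.71, so 1−k⁴ = 0.7459.
d_o³ = 16T/[π τ_allow (1−k⁴)] = 16×2270000/(π×52.27×0.7459) = 296500 mm³.
d_o = 66.68 mm.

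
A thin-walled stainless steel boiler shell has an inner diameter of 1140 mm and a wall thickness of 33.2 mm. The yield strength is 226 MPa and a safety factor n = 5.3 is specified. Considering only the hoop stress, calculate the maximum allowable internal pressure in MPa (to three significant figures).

σ_allow = 226/5.3 = 42.64 MPa.
σ_h = pD/(2t) → p_allow = 2σ_allow t/D = 2×42.64×33.2/1140 = 2.484 MPa.

p_allow = 2.48 MPa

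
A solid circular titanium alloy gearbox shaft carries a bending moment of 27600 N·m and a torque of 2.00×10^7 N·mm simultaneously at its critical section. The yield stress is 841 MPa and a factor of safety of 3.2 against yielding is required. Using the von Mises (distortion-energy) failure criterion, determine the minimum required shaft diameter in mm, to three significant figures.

σ_allow = σ_y/n = 841/3.2 = 262.8 MPa.
For a solid shaft σ_b = 32M/(πd³) and τ = 16T/(πd³), so the von Mises stress is σ' = (16/πd³)·√(4M²+3T²).
√(4M²+3T²) = √(4×(2.760×10^7)² + 3×(2.000×10^7)²) = 6.517×10^7 N·mm.
d³ = 16×6.517×10^7/(π×262.8) = 1.263×10^6 mm³.
d = 108.1 mm.

d = 108 mm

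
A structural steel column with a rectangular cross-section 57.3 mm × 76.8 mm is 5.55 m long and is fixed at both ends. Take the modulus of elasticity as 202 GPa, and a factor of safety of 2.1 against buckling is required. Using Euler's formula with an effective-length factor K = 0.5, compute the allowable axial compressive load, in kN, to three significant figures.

P_allow = 148 kN

Buckling occurs about the weak axis: I_min = h·b³/12 = 76.8×57.3³/12 = 1.204×10^6 mm⁴ (b = 57.3 mm is the smaller dimension).
Effective length L_e = KL = 0.5×5.55 m = 2775 mm.
Euler critical load P_cr = π²EI/L_e² = π²×202000×1.204×10^6/2775² = 311700 N.
P_allow = P_cr/n = 311700/2.1 = 148400 N.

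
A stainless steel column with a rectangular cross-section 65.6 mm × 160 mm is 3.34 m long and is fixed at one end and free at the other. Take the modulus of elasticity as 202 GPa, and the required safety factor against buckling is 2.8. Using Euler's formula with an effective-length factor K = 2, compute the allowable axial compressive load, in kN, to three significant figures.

Buckling occurs about the weak axis: I_min = h·b³/12 = 160×65.6³/12 = 3.764×10^6 mm⁴ (b = 65.6 mm is the smaller dimension).
Effective length L_e = KL = 2×3.34 m = 6680 mm.
Euler critical load P_cr = π²EI/L_e² = π²×202000×3.764×10^6/6680² = 168200 N.
P_allow = P_cr/n = 168200/2.8 = 60060 N.

P_allow = 60.1 kN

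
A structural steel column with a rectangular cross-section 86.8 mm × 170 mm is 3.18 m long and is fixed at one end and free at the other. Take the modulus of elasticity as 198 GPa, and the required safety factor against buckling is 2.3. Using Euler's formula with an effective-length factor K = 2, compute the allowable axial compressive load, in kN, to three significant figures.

Buckling occurs about the weak axis: I_min = h·b³/12 = 170×86.8³/12 = 9.265×10^6 mm⁴ (b = 86.8 mm is the smaller dimension).
Effective length L_e = KL = 2×3.18 m = 6360 mm.
Euler critical load P_cr = π²EI/L_e² = π²×198000×9.265×10^6/6360² = 447600 N.
P_allow = P_cr/n = 447600/2.3 = 194600 N.

P_allow = 195 kN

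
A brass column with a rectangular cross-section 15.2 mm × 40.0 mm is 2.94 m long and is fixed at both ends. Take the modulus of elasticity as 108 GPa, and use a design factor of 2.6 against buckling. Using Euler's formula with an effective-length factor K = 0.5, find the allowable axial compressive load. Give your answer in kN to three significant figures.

Buckling occurs about the weak axis: I_min = h·b³/12 = 40.0×15.2³/12 = 11710 mm⁴ (b = 15.2 mm is the smaller dimension).
Effective length L_e = KL = 0.5×2.94 m = 1470 mm.
Euler critical load P_cr = π²EI/L_e² = π²×108000×11710/1470² = 5774 N.
P_allow = P_cr/n = 5774/2.6 = 2221 N.

P_allow = 2.22 kN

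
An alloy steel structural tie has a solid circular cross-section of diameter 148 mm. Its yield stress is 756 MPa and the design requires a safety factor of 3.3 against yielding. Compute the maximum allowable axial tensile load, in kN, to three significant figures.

F_allow = 3940 kN

σ_allow = 756/3.3 = 229.1 MPa.
A = πd²/4 = π×148²/4 = 17200 mm².
F_allow = σ_allow × A = 229.1×17200 = 3.941×10^6 N.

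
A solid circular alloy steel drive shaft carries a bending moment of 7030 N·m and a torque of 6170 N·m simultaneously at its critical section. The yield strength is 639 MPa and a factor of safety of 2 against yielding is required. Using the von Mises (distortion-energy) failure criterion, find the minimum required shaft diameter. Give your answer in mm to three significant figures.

σ_allow = σ_y/n = 639/2 = 319.5 MPa.
For a solid shaft σ_b = 32M/(πd³) and τ = 16T/(πd³), so the von Mises stress is σ' = (16/πd³)·√(4M²+3T²).
√(4M²+3T²) = √(4×(7.030×10^6)² + 3×(6.170×10^6)²) = 1.766×10^7 N·mm.
d³ = 16×1.766×10^7/(π×319.5) = 281500 mm³.
d = 65.54 mm.

d = 65.5 mm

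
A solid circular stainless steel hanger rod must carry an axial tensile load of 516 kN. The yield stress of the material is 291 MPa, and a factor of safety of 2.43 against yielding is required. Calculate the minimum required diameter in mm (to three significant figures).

Allowable stress σ_allow = 291/2.43 = 119.8 MPa.
Required area A = F/σ_allow = 516000/119.8 = 4309 mm².
A = πd²/4 → d = √(4A/π) = 74.07 mm.

d = 74.1 mm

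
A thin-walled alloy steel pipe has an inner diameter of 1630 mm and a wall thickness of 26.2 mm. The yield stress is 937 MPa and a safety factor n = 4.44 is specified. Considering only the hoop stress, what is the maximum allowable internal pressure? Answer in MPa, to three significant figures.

p_allow = 6.78 MPa

σ_allow = 937/4.44 = 211.0 MPa.
σ_h = pD/(2t) → p_allow = 2σ_allow t/D = 2×211.0×26.2/1630 = 6.784 MPa.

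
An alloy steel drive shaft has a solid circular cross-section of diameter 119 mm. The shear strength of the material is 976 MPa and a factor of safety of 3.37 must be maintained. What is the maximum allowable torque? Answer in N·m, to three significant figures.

T_allow = 95800 N·m

τ_allow = 976/3.37 = 289.6 MPa.
For a solid shaft T_allow = τ_allow·πd³/16; πd³/16 = π×119³/16 = 330900 mm³.
T_allow = 289.6×330900 = 9.583×10^7 N·mm = 95830 N·m.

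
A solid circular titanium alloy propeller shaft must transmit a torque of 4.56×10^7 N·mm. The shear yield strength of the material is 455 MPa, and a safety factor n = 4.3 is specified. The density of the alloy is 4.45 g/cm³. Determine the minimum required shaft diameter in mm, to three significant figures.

Allowable shear stress τ_allow = 455/4.3 = 105.8 MPa.
For a solid shaft τ = 16T/(πd³), so d³ = 16T/(π τ_allow) = 16×4.5600×10^7/(π×105.8) = 2.195×10^6 mm³.
d = (2.195×10^6)^(1/3) = 130.0 mm.

d = 130 mm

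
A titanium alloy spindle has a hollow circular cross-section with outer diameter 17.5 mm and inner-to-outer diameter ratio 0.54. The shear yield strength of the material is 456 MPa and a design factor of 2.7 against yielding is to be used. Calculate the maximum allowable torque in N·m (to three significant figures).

τ_allow = 456/2.7 = 168.9 MPa.
For a hollow shaft T_allow = τ_allow·πd_o³(1−k⁴)/16 with 1−k⁴ = 0.9150, so πd_o³(1−k⁴)/16 = 962.8 mm³.
T_allow = 168.9×962.8 = 162600 N·mm = 162.6 N·m.

T_allow = 163 N·m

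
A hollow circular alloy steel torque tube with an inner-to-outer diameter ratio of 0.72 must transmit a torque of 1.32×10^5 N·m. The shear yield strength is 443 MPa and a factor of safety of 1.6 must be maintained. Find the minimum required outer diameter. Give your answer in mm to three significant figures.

d_o = 149 mm

τ_allow = 443/1.6 = 276.9 MPa.
For a hollow shaft τ = 16T/[πd_o³(1−k⁴)] with k = 0.72, so 1−k⁴ = 0.7313.
d_o³ = 16T/[π τ_allow (1−k⁴)] = 16×1.3200×10^8/(π×276.9×0.7313) = 3.320×10^6 mm³.
d_o = 149.2 mm.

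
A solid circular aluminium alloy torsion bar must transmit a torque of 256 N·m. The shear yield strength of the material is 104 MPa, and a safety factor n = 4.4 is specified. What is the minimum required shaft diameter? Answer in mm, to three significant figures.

d = 38.1 mm

Allowable shear stress τ_allow = 104/4.4 = 23.64 MPa.
For a solid shaft τ = 16T/(πd³), so d³ = 16T/(π τ_allow) = 16×256000/(π×23.64) = 55160 mm³.
d = (55160)^(1/3) = 38.07 mm.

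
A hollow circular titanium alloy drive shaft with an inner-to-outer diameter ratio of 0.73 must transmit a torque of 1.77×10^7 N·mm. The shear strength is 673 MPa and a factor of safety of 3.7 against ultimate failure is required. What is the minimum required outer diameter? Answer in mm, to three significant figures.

d_o = 88.5 mm

τ_allow = 673/3.7 = 181.9 MPa.
For a hollow shaft τ = 16T/[πd_o³(1−k⁴)] with k = 0.73, so 1−k⁴ = 0.7160.
d_o³ = 16T/[π τ_allow (1−k⁴)] = 16×1.7700×10^7/(π×181.9×0.7160) = 692200 mm³.
d_o = 88.46 mm.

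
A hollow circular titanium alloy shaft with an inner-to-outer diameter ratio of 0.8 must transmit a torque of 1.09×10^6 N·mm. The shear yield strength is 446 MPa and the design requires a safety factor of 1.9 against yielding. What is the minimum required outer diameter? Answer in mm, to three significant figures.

d_o = 34.2 mm

τ_allow = 446/1.9 = 234.7 MPa.
For a hollow shaft τ = 16T/[πd_o³(1−k⁴)] with k = 0.8, so 1−k⁴ = 0.5904.
d_o³ = 16T/[π τ_allow (1−k⁴)] = 16×1090000/(π×234.7×0.5904) = 40060 mm³.
d_o = 34.22 mm.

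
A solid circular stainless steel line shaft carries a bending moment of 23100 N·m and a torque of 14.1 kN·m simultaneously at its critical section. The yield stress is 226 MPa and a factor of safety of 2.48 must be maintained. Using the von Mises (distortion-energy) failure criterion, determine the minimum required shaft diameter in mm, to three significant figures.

d = 143 mm

σ_allow = σ_y/n = 226/2.48 = 91.13 MPa.
For a solid shaft σ_b = 32M/(πd³) and τ = 16T/(πd³), so the von Mises stress is σ' = (16/πd³)·√(4M²+3T²).
√(4M²+3T²) = √(4×(2.310×10^7)² + 3×(1.410×10^7)²) = 5.226×10^7 N·mm.
d³ = 16×5.226×10^7/(π×91.13) = 2.921×10^6 mm³.
d = 142.9 mm.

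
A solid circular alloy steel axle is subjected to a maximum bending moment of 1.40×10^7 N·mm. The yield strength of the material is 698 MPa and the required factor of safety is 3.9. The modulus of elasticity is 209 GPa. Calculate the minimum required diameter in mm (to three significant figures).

d = 92.7 mm

σ_allow = 698/3.9 = 179.0 MPa.
For a solid circular section σ = 32M/(πd³), so d³ = 32M/(π σ_allow) = 32×1.4000×10^7/(π×179.0) = 796800 mm³.
d = 92.71 mm.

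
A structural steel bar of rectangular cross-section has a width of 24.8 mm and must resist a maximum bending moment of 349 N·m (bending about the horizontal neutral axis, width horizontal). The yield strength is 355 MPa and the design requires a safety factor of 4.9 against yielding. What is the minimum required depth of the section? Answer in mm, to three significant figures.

h = 34.1 mm

σ_allow = 355/4.9 = 72.45 MPa.
For a rectangular section σ = 6M/(bh²), so h² = 6M/(b σ_allow) = 6×349000/(24.8×72.45) = 1165 mm².
h = 34.14 mm.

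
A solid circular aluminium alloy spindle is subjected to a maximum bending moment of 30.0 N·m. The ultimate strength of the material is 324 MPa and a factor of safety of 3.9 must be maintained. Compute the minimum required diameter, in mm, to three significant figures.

d = 15.4 mm

σ_allow = 324/3.9 = 83.08 MPa.
For a solid circular section σ = 32M/(πd³), so d³ = 32M/(π σ_allow) = 32×30000/(π×83.08) = 3678 mm³.
d = 15.44 mm.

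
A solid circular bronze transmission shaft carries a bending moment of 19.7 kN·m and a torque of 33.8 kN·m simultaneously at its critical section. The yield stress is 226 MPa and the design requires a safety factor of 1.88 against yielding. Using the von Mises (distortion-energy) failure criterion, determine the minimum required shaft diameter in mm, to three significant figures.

d = 144 mm

σ_allow = σ_y/n = 226/1.88 = 120.2 MPa.
For a solid shaft σ_b = 32M/(πd³) and τ = 16T/(πd³), so the von Mises stress is σ' = (16/πd³)·√(4M²+3T²).
√(4M²+3T²) = √(4×(1.970×10^7)² + 3×(3.380×10^7)²) = 7.057×10^7 N·mm.
d³ = 16×7.057×10^7/(π×120.2) = 2.990×10^6 mm³.
d = 144.1 mm.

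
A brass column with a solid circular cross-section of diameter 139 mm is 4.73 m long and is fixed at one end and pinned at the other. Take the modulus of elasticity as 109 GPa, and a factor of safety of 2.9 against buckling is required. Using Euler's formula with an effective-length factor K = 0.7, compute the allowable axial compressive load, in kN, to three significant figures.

I = πd⁴/64 = π×139⁴/64 = 1.832×10^7 mm⁴.
Effective length L_e = KL = 0.7×4.73 m = 3311 mm.
Euler critical load P_cr = π²EI/L_e² = π²×109000×1.832×10^7/3311² = 1.798×10^6 N.
P_allow = P_cr/n = 1.798×10^6/2.9 = 620100 N.

P_allow = 620 kN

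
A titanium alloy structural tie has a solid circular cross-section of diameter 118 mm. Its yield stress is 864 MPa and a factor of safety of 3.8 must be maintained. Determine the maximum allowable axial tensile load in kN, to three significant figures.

F_allow = 2490 kN

σ_allow = 864/3.8 = 227.4 MPa.
A = πd²/4 = π×118²/4 = 10940 mm².
F_allow = σ_allow × A = 227.4×10940 = 2.486×10^6 N.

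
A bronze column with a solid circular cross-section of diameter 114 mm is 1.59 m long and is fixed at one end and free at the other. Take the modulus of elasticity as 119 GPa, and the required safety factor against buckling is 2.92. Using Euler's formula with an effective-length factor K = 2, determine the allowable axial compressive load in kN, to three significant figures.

I = πd⁴/64 = π×114⁴/64 = 8.291×10^6 mm⁴.
Effective length L_e = KL = 2×1.59 m = 3180 mm.
Euler critical load P_cr = π²EI/L_e² = π²×119000×8.291×10^6/3180² = 962900 N.
P_allow = P_cr/n = 962900/2.92 = 329800 N.

P_allow = 330 kN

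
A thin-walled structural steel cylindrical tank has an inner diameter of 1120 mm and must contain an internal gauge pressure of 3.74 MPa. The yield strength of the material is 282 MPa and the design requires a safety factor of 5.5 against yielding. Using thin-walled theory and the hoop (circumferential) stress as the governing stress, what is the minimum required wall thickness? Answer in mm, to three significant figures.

σ_allow = 282/5.5 = 51.27 MPa.
Hoop stress σ_h = pD/(2t), so t = pD/(2σ_allow) = 3.74×1120/(2×51.27) = 40.85 mm.

t = 40.8 mm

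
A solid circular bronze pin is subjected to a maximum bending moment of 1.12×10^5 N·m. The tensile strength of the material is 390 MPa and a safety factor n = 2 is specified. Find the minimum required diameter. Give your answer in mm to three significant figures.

σ_allow = 390/2 = 195.0 MPa.
For a solid circular section σ = 32M/(πd³), so d³ = 32M/(π σ_allow) = 32×1.1200×10^8/(π×195.0) = 5.850×10^6 mm³.
d = 180.2 mm.

d = 180 mm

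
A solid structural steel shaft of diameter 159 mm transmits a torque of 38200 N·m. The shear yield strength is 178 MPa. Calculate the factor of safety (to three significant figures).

τ = 16T/(πd³) = 16×3.8200×10^7/(π×159³) = 48.40 MPa.
n = τ_limit/τ = 178/48.40 = 3.678.

n = 3.68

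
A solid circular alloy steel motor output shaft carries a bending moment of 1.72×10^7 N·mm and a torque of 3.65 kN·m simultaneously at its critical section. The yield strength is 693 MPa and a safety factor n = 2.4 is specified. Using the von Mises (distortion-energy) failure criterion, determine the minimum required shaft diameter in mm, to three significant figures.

σ_allow = σ_y/n = 693/2.4 = 288.8 MPa.
For a solid shaft σ_b = 32M/(πd³) and τ = 16T/(πd³), so the von Mises stress is σ' = (16/πd³)·√(4M²+3T²).
√(4M²+3T²) = √(4×(1.720×10^7)² + 3×(3.650×10^6)²) = 3.498×10^7 N·mm.
d³ = 16×3.498×10^7/(π×288.8) = 616900 mm³.
d = 85.13 mm.

d = 85.1 mm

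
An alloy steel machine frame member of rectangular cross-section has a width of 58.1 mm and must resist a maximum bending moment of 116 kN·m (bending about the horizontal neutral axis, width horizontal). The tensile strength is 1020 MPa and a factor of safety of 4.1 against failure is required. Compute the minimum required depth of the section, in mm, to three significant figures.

σ_allow = 1020/4.1 = 248.8 MPa.
For a rectangular section σ = 6M/(bh²), so h² = 6M/(b σ_allow) = 6×1.1600×10^8/(58.1×248.8) = 48150 mm².
h = 219.4 mm.

h = 219 mm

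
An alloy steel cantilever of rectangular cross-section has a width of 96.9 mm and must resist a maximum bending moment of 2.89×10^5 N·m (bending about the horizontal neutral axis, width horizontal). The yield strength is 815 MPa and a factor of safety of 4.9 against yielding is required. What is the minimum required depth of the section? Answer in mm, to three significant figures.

σ_allow = 815/4.9 = 166.3 MPa.
For a rectangular section σ = 6M/(bh²), so h² = 6M/(b σ_allow) = 6×2.8900×10^8/(96.9×166.3) = 107600 mm².
h = 328.0 mm.

h = 328 mm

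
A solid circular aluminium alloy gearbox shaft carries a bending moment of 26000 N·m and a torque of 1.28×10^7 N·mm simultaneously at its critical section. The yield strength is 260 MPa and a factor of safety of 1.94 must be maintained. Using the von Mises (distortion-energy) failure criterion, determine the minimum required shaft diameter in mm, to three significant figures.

σ_allow = σ_y/n = 260/1.94 = 134.0 MPa.
For a solid shaft σ_b = 32M/(πd³) and τ = 16T/(πd³), so the von Mises stress is σ' = (16/πd³)·√(4M²+3T²).
√(4M²+3T²) = √(4×(2.600×10^7)² + 3×(1.280×10^7)²) = 5.653×10^7 N·mm.
d³ = 16×5.653×10^7/(π×134.0) = 2.148×10^6 mm³.
d = 129.0 mm.

d = 129 mm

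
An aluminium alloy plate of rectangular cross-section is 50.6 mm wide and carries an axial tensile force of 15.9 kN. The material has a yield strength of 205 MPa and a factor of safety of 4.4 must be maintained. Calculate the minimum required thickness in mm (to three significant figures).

σ_allow = 205/4.4 = 46.59 MPa.
Required area A = F/σ_allow = 15900/46.59 = 341.3 mm².
t = A/w = 341.3/50.6 = 6.744 mm.

t = 6.74 mm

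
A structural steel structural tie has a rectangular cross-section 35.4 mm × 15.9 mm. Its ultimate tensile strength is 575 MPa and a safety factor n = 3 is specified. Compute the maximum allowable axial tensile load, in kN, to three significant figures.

σ_allow = 575/3 = 191.7 MPa.
A = 35.4×15.9 = 562.9 mm².
F_allow = σ_allow × A = 191.7×562.9 = 107900 N.

F_allow = 108 kN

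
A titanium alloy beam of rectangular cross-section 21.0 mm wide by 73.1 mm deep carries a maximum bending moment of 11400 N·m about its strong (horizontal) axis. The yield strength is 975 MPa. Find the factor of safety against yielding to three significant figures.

n = 1.60

Section modulus S = bh²/6 = 21.0×73.1²/6 = 18700 mm³.
σ = M/S = 1.1400×10^7/18700 = 609.5 MPa.
n = 975/609.5 = 1.600.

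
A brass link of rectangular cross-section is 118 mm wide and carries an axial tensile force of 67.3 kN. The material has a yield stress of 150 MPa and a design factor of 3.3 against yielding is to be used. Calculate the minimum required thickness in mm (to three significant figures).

t = 12.5 mm

σ_allow = 150/3.3 = 45.45 MPa.
Required area A = F/σ_allow = 67300/45.45 = 1481 mm².
t = A/w = 1481/118 = 12.55 mm.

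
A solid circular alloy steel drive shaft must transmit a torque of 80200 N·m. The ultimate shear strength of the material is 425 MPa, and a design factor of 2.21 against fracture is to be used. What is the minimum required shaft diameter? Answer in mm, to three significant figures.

Allowable shear stress τ_allow = 425/2.21 = 192.3 MPa.
For a solid shaft τ = 16T/(πd³), so d³ = 16T/(π τ_allow) = 16×8.0200×10^7/(π×192.3) = 2.124×10^6 mm³.
d = (2.124×10^6)^(1/3) = 128.5 mm.

d = 129 mm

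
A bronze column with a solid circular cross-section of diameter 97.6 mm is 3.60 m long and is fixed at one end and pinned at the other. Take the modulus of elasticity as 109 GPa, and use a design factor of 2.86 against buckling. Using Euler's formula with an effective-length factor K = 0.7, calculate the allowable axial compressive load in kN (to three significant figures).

P_allow = 264 kN

I = πd⁴/64 = π×97.6⁴/64 = 4.454×10^6 mm⁴.
Effective length L_e = KL = 0.7×3.60 m = 2520 mm.
Euler critical load P_cr = π²EI/L_e² = π²×109000×4.454×10^6/2520² = 754600 N.
P_allow = P_cr/n = 754600/2.86 = 263800 N.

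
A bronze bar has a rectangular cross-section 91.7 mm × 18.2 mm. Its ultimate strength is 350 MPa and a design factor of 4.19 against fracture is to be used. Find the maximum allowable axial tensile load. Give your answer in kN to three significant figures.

σ_allow = 350/4.19 = 83.53 MPa.
A = 91.7×18.2 = 1669 mm².
F_allow = σ_allow × A = 83.53×1669 = 139400 N.

F_allow = 139 kN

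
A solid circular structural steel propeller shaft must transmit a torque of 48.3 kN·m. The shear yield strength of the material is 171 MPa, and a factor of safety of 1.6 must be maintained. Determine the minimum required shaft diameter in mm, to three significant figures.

d = 132 mm

Allowable shear stress τ_allow = 171/1.6 = 106.9 MPa.
For a solid shaft τ = 16T/(πd³), so d³ = 16T/(π τ_allow) = 16×4.8300×10^7/(π×106.9) = 2.302×10^6 mm³.
d = (2.302×10^6)^(1/3) = 132.0 mm.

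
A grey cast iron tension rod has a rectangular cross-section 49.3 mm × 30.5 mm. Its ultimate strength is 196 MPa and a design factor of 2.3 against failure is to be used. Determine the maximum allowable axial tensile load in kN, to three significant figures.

σ_allow = 196/2.3 = 85.22 MPa.
A = 49.3×30.5 = 1504 mm².
F_allow = σ_allow × A = 85.22×1504 = 128100 N.

F_allow = 128 kN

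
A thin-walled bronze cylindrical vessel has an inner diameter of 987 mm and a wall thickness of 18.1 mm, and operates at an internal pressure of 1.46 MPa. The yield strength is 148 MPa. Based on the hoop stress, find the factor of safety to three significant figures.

n = 3.72

σ_h = pD/(2t) = 1.46×987/(2×18.1) = 39.81 MPa.
n = 148/39.81 = 3.718.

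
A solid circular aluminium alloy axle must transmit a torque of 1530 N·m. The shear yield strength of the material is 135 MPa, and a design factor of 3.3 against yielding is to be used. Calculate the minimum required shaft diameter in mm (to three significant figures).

d = 57.5 mm

Allowable shear stress τ_allow = 135/3.3 = 40.91 MPa.
For a solid shaft τ = 16T/(πd³), so d³ = 16T/(π τ_allow) = 16×1530000/(π×40.91) = 190500 mm³.
d = (190500)^(1/3) = 57.54 mm.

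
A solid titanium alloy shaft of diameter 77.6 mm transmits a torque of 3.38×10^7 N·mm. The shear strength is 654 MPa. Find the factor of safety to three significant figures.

n = 1.78

τ = 16T/(πd³) = 16×3.3800×10^7/(π×77.6³) = 368.4 MPa.
n = τ_limit/τ = 654/368.4 = 1.775.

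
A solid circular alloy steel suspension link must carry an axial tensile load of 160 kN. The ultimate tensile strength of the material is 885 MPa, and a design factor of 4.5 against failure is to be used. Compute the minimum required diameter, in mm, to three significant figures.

Allowable stress σ_allow = 885/4.5 = 196.7 MPa.
Required area A = F/σ_allow = 160000/196.7 = 813.6 mm².
A = πd²/4 → d = √(4A/π) = 32.18 mm.

d = 32.2 mm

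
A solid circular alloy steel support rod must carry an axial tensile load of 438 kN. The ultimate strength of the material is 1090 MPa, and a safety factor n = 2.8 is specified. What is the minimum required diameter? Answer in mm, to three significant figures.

Allowable stress σ_allow = 1090/2.8 = 389.3 MPa.
Required area A = F/σ_allow = 438000/389.3 = 1125 mm².
A = πd²/4 → d = √(4A/π) = 37.85 mm.

d = 37.8 mm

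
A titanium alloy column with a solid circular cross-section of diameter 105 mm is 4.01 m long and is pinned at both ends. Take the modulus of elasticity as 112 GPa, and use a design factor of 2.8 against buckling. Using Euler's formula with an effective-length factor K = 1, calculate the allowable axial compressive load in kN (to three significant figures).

I = πd⁴/64 = π×105⁴/64 = 5.967×10^6 mm⁴.
Effective length L_e = KL = 1×4.01 m = 4010 mm.
Euler critical load P_cr = π²EI/L_e² = π²×112000×5.967×10^6/4010² = 410200 N.
P_allow = P_cr/n = 410200/2.8 = 146500 N.

P_allow = 146 kN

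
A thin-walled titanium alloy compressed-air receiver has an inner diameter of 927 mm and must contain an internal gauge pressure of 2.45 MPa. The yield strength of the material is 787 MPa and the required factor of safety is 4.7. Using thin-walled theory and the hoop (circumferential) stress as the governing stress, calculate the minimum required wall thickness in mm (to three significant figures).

σ_allow = 787/4.7 = 167.4 MPa.
Hoop stress σ_h = pD/(2t), so t = pD/(2σ_allow) = 2.45×927/(2×167.4) = 6.782 mm.

t = 6.78 mm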